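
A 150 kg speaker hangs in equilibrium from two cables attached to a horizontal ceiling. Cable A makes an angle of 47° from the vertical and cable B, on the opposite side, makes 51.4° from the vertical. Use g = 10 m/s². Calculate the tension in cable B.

T_B ≈ 1110 N

Angles from the horizontal: cable A is 90° − 47° = 43°, cable B is 90° − 51.4° = 38.6°.
Weight W = 150 × 10 = 1500 N acts straight down.
Horizontal: T_A cos 43° = T_B cos 38.6°  →  T_A = 1.069 T_B.
Vertical: T_A sin 43° + T_B sin 38.6° = 1500.
Substituting the horizontal relation into the vertical equation gives 1.353 T_B = 1500, so T_B = 1109 N.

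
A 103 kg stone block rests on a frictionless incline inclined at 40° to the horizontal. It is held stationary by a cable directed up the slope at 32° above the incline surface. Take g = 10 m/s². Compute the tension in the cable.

Take axes along and perpendicular to the incline. Weight components: W sin 40° = 662.1 N down-slope, W cos 40° = 789 N into the surface.
Along incline: T cos 32° = W sin 40° → T = 780.7 N.
Perpendicular: N = W cos 40° − T sin 32° = 375.3 N.

T ≈ 781 N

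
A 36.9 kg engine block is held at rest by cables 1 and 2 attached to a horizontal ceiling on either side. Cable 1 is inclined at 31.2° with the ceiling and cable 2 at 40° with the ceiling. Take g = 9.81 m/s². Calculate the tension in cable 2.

T_2 ≈ 327 N

Weight W = 36.9 × 9.81 = 362 N acts straight down.
Horizontal: T_1 cos 31.2° = T_2 cos 40°  →  T_1 = 0.8956 T_2.
Vertical: T_1 sin 31.2° + T_2 sin 40° = 362.
Substituting the horizontal relation into the vertical equation gives 1.107 T_2 = 362, so T_2 = 327.1 N.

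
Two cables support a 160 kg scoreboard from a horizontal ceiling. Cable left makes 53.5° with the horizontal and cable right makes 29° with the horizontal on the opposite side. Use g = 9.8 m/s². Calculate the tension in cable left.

Weight W = 160 × 9.8 = 1568 N acts straight down.
Horizontal: T_left cos 53.5° = T_right cos 29°  →  T_right = 0.6801 T_left.
Vertical: T_left sin 53.5° + T_right sin 29° = 1568.
Substituting the horizontal relation into the vertical equation gives 1.134 T_left = 1568, so T_left = 1383 N.

T_left ≈ 1380 N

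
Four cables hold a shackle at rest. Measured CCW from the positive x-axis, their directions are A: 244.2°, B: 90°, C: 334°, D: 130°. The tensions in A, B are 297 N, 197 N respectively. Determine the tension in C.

T_C ≈ 355 N

Resolve: ΣF_x = 297 cos 244.2° + 197 cos 90° + T_C cos 334° + T_D cos 130° = 0.
        ΣF_y = 297 sin 244.2° + 197 sin 90° + T_C sin 334° + T_D sin 130° = 0.
The known terms sum to (-129.3, -70.39) N, so 0.8988 T_C − 0.6428 T_D = 129.3 and -0.4384 T_C + 0.7660 T_D = 70.39.
Solving simultaneously: T_C = 354.7 N, T_D = 294.9 N.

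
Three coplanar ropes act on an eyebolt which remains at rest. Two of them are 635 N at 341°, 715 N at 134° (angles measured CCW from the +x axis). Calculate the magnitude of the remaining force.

F ≈ 325 N

Sum the known components: ΣF_x = 103.7 N, ΣF_y = 307.6 N.
For equilibrium the remaining force must supply (−ΣF_x, −ΣF_y) = (-103.7, -307.6) N.
Magnitude = √((-103.7)² + (-307.6)²) = 324.6 N; direction = atan2(-307.6, -103.7) = 251.4°.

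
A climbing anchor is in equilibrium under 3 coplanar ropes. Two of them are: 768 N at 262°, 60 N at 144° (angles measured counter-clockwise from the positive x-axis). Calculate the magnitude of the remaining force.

Sum the known components: ΣF_x = -155.4 N, ΣF_y = -725.3 N.
For equilibrium the remaining force must supply (−ΣF_x, −ΣF_y) = (155.4, 725.3) N.
Magnitude = √((155.4)² + (725.3)²) = 741.7 N; direction = atan2(725.3, 155.4) = 77.9°.

F ≈ 742 N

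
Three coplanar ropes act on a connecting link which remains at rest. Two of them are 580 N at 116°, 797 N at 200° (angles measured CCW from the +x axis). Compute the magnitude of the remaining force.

F ≈ 1030 N

Sum the known components: ΣF_x = -1003 N, ΣF_y = 248.7 N.
For equilibrium the remaining force must supply (−ΣF_x, −ΣF_y) = (1003, -248.7) N.
Magnitude = √((1003)² + (-248.7)²) = 1034 N; direction = atan2(-248.7, 1003) = 346.1°.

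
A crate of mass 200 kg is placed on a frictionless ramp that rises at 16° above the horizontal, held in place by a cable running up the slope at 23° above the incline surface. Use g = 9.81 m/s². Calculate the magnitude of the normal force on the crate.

Take axes along and perpendicular to the incline. Weight components: W sin 16° = 540.8 N down-slope, W cos 16° = 1886 N into the surface.
Along incline: T cos 23° = W sin 16° → T = 587.5 N.
Perpendicular: N = W cos 16° − T sin 23° = 1656 N.

N ≈ 1660 N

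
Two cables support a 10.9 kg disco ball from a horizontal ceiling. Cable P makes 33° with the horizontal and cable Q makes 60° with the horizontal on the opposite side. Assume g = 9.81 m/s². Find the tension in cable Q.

T_Q ≈ 89.8 N

Weight W = 10.9 × 9.81 = 106.9 N acts straight down.
Horizontal: T_P cos 33° = T_Q cos 60°  →  T_P = 0.5962 T_Q.
Vertical: T_P sin 33° + T_Q sin 60° = 106.9.
Substituting the horizontal relation into the vertical equation gives 1.191 T_Q = 106.9, so T_Q = 89.8 N.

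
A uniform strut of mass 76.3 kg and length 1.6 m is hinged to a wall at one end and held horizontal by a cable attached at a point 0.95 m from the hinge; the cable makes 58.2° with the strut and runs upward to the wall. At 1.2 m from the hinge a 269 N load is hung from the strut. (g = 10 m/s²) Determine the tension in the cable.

Take torques about the hinge: T sin 58.2° · 0.95 = 76.3×10×0.8 + 269×1.2 = 933.2 N·m.
So T = 933.2 / (0.8499 × 0.95) = 1155.8 N.

T ≈ 1160 N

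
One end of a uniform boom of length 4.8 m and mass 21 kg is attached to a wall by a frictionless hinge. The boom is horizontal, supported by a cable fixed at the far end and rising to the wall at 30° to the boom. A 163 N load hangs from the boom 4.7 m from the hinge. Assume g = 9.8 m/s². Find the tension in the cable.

Take torques about the hinge: T sin 30° · 4.8 = 21×9.8×2.4 + 163×4.7 = 1260 N·m.
So T = 1260 / (0.5000 × 4.8) = 525.01 N.

T ≈ 525 N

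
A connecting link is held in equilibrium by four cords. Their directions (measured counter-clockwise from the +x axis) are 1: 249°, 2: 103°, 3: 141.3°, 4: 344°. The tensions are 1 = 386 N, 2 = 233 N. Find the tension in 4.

T_4 ≈ 579 N

Resolve: ΣF_x = 386 cos 249° + 233 cos 103° + T_3 cos 141.3° + T_4 cos 344° = 0.
        ΣF_y = 386 sin 249° + 233 sin 103° + T_3 sin 141.3° + T_4 sin 344° = 0.
The known terms sum to (-190.7, -133.3) N, so -0.7804 T_3 + 0.9613 T_4 = 190.7 and 0.6252 T_3 − 0.2756 T_4 = 133.3.
Solving simultaneously: T_3 = 468.4 N, T_4 = 578.7 N.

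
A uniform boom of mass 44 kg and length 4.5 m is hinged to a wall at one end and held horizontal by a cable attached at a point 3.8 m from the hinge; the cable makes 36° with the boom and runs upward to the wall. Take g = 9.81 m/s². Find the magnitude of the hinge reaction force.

Take torques about the hinge: T sin 36° · 3.8 = 44×9.81×2.25 = 971.19 N·m.
So T = 971.19 / (0.5878 × 3.8) = 434.81 N.
ΣF_x = 0: H_x = T cos 36° = 351.77 N.
ΣF_y = 0: H_y = (44×9.81) − T sin 36° = 431.64 − 255.58 = 176.06 N.
|H| = √(H_x² + H_y²) = √((351.77)² + (176.06)²) = 393.37 N.

|H| ≈ 393 N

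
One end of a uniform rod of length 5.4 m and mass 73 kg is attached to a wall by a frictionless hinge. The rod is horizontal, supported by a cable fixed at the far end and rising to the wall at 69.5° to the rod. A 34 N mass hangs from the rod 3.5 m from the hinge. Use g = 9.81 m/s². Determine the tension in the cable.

T ≈ 406 N

Take torques about the hinge: T sin 69.5° · 5.4 = 73×9.81×2.7 + 34×3.5 = 2052.6 N·m.
So T = 2052.6 / (0.9367 × 5.4) = 405.8 N.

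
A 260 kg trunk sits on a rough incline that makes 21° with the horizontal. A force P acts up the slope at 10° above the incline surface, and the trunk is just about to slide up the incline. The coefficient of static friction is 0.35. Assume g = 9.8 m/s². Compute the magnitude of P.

P ≈ 1670 N

On the verge of sliding up the incline, friction equals μN and acts down the slope.
Perpendicular: N + P sin 10° = W cos 21° = 2379 N.
Along incline: P cos 10° = W sin 21° + μN  with W sin 21° = 913.1 N.
Solving the pair for P and N: P = 1670 N, N = 2089 N (and f = μN = 731.1 N).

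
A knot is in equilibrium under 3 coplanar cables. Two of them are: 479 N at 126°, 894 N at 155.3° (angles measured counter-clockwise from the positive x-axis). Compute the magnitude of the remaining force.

F ≈ 1330 N

Sum the known components: ΣF_x = -1094 N, ΣF_y = 761.1 N.
For equilibrium the remaining force must supply (−ΣF_x, −ΣF_y) = (1094, -761.1) N.
Magnitude = √((1094)² + (-761.1)²) = 1333 N; direction = atan2(-761.1, 1094) = 325.2°.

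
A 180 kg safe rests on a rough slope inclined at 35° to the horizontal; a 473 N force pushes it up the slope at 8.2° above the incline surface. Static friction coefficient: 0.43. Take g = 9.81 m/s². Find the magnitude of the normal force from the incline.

N ≈ 1380 N

Axes along / perpendicular to the incline. W sin 35° = 1013 N down-slope; W cos 35° = 1446 N into the surface.
Perpendicular: N = W cos 35° − P sin 8.2° = 1446 − 67.46 = 1379 N.
Along incline: P cos 8.2° + f = W sin 35° (friction acts up-slope) → f = 1013 − 468.2 = 544.7 N.
|f| = 544.7 N ≤ μN = 593 N, so the safe is indeed static.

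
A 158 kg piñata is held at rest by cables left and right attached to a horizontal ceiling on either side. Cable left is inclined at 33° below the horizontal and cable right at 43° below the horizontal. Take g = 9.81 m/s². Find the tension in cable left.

T_left ≈ 1170 N

Weight W = 158 × 9.81 = 1550 N acts straight down.
Horizontal: T_left cos 33° = T_right cos 43°  →  T_right = 1.147 T_left.
Vertical: T_left sin 33° + T_right sin 43° = 1550.
Substituting the horizontal relation into the vertical equation gives 1.327 T_left = 1550, so T_left = 1168 N.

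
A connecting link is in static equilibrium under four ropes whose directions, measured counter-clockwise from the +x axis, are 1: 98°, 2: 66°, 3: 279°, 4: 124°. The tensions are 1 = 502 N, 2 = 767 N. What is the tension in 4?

Resolve: ΣF_x = 502 cos 98° + 767 cos 66° + T_3 cos 279° + T_4 cos 124° = 0.
        ΣF_y = 502 sin 98° + 767 sin 66° + T_3 sin 279° + T_4 sin 124° = 0.
The known terms sum to (242.1, 1198) N, so 0.1564 T_3 − 0.5592 T_4 = -242.1 and -0.9877 T_3 + 0.8290 T_4 = -1198.
Solving simultaneously: T_3 = 2060 N, T_4 = 1009 N.

T_4 ≈ 1010 N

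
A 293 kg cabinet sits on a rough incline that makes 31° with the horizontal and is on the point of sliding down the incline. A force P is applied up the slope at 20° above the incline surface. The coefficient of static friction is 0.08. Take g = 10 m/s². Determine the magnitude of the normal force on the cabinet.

On the verge of sliding down the incline, friction equals μN and acts up the slope.
Perpendicular: N + P sin 20° = W cos 31° = 2512 N.
Along incline: P cos 20° + μN = W sin 31° with W sin 31° = 1509 N.
Solving the pair for P and N: P = 1434 N, N = 2021 N (and f = μN = 161.7 N).

N ≈ 2020 N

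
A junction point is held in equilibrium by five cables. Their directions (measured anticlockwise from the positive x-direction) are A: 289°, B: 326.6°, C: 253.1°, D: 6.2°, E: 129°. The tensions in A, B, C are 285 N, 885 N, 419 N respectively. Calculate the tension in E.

Resolve: ΣF_x = 285 cos 289° + 885 cos 326.6° + 419 cos 253.1° + T_D cos 6.2° + T_E cos 129° = 0.
        ΣF_y = 285 sin 289° + 885 sin 326.6° + 419 sin 253.1° + T_D sin 6.2° + T_E sin 129° = 0.
The known terms sum to (709.8, -1158) N, so 0.9942 T_D − 0.6293 T_E = -709.8 and 0.1080 T_D + 0.7771 T_E = 1158.
Solving simultaneously: T_D = 210.4 N, T_E = 1460 N.

T_E ≈ 1460 N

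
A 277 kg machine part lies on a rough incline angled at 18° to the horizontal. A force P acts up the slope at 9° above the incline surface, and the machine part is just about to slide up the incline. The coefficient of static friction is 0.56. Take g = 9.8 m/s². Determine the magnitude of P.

On the verge of sliding up the incline, friction equals μN and acts down the slope.
Perpendicular: N + P sin 9° = W cos 18° = 2582 N.
Along incline: P cos 9° = W sin 18° + μN  with W sin 18° = 838.9 N.
Solving the pair for P and N: P = 2125 N, N = 2249 N (and f = μN = 1260 N).

P ≈ 2120 N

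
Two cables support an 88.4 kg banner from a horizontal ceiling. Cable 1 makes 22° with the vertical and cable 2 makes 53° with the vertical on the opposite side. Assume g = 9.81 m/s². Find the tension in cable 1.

T_1 ≈ 717 N

Angles from the horizontal: cable 1 is 90° − 22° = 68°, cable 2 is 90° − 53° = 37°.
Weight W = 88.4 × 9.81 = 867.2 N acts straight down.
Horizontal: T_1 cos 68° = T_2 cos 37°  →  T_2 = 0.4691 T_1.
Vertical: T_1 sin 68° + T_2 sin 37° = 867.2.
Substituting the horizontal relation into the vertical equation gives 1.209 T_1 = 867.2, so T_1 = 717 N.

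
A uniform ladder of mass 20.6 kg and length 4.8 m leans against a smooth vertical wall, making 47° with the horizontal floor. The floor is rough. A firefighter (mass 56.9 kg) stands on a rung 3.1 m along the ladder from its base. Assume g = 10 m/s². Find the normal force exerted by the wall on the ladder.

N_wall ≈ 439 N

Torques about the foot: N_wall · 4.8 sin 47° = 20.6×10×2.4 cos 47° + 56.9×10×3.1 cos 47° → N_wall = 438.73 N.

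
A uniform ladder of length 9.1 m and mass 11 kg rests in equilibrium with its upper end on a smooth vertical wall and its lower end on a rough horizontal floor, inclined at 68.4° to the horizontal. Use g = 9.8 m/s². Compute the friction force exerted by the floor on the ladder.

f ≈ 21.3 N

Torques about the foot: N_wall · 9.1 sin 68.4° = 11×9.8×4.55 cos 68.4° → N_wall = 21.341 N.
ΣF_x = 0: f_floor = N_wall = 21.341 N.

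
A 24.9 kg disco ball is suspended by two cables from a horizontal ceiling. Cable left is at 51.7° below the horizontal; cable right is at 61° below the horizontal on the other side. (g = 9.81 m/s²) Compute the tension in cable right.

T_right ≈ 164 N

Weight W = 24.9 × 9.81 = 244.3 N acts straight down.
Horizontal: T_left cos 51.7° = T_right cos 61°  →  T_left = 0.7822 T_right.
Vertical: T_left sin 51.7° + T_right sin 61° = 244.3.
Substituting the horizontal relation into the vertical equation gives 1.488 T_right = 244.3, so T_right = 164.1 N.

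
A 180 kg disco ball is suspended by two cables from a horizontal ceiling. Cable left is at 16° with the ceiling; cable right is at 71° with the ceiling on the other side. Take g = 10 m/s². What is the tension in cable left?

T_left ≈ 587 N

Weight W = 180 × 10 = 1800 N acts straight down.
Horizontal: T_left cos 16° = T_right cos 71°  →  T_right = 2.953 T_left.
Vertical: T_left sin 16° + T_right sin 71° = 1800.
Substituting the horizontal relation into the vertical equation gives 3.067 T_left = 1800, so T_left = 586.8 N.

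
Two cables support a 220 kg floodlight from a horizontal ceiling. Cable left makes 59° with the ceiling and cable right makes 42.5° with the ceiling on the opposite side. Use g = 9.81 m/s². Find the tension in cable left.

Weight W = 220 × 9.81 = 2158 N acts straight down.
Horizontal: T_left cos 59° = T_right cos 42.5°  →  T_right = 0.6986 T_left.
Vertical: T_left sin 59° + T_right sin 42.5° = 2158.
Substituting the horizontal relation into the vertical equation gives 1.329 T_left = 2158, so T_left = 1624 N.

T_left ≈ 1620 N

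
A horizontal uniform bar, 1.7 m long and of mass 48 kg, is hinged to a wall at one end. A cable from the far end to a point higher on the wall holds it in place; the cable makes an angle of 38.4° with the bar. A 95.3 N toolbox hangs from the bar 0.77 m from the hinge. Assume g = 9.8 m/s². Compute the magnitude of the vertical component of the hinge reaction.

|H_y| ≈ 287 N

Take torques about the hinge: T sin 38.4° · 1.7 = 48×9.8×0.85 + 95.3×0.77 = 473.22 N·m.
So T = 473.22 / (0.6211 × 1.7) = 448.15 N.
ΣF_y = 0: H_y = (48×9.8 + 95.3) − T sin 38.4° = 565.7 − 278.37 = 287.33 N.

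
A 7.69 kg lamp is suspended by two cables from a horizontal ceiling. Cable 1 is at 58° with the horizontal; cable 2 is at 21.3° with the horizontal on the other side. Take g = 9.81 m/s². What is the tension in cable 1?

T_1 ≈ 71.5 N

Weight W = 7.69 × 9.81 = 75.44 N acts straight down.
Horizontal: T_1 cos 58° = T_2 cos 21.3°  →  T_2 = 0.5688 T_1.
Vertical: T_1 sin 58° + T_2 sin 21.3° = 75.44.
Substituting the horizontal relation into the vertical equation gives 1.055 T_1 = 75.44, so T_1 = 71.53 N.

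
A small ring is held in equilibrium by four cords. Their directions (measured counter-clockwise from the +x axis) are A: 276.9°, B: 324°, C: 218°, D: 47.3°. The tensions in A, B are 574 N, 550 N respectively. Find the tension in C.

T_C ≈ 6090 N

Resolve: ΣF_x = 574 cos 276.9° + 550 cos 324° + T_C cos 218° + T_D cos 47.3° = 0.
        ΣF_y = 574 sin 276.9° + 550 sin 324° + T_C sin 218° + T_D sin 47.3° = 0.
The known terms sum to (513.9, -893.1) N, so -0.7880 T_C + 0.6782 T_D = -513.9 and -0.6157 T_C + 0.7349 T_D = 893.1.
Solving simultaneously: T_C = 6085 N, T_D = 6313 N.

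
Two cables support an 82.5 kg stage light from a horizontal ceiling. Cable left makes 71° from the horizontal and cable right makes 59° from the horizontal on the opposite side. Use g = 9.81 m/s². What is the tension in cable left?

T_left ≈ 544 N

Weight W = 82.5 × 9.81 = 809.3 N acts straight down.
Horizontal: T_left cos 71° = T_right cos 59°  →  T_right = 0.6321 T_left.
Vertical: T_left sin 71° + T_right sin 59° = 809.3.
Substituting the horizontal relation into the vertical equation gives 1.487 T_left = 809.3, so T_left = 544.1 N.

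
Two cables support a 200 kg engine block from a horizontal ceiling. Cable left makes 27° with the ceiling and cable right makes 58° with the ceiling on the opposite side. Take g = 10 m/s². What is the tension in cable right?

T_right ≈ 1790 N

Weight W = 200 × 10 = 2000 N acts straight down.
Horizontal: T_left cos 27° = T_right cos 58°  →  T_left = 0.5947 T_right.
Vertical: T_left sin 27° + T_right sin 58° = 2000.
Substituting the horizontal relation into the vertical equation gives 1.118 T_right = 2000, so T_right = 1789 N.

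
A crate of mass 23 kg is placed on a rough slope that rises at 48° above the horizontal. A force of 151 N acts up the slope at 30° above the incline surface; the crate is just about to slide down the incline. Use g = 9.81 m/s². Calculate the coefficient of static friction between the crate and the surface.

On the verge of sliding down the incline, friction is at its maximum μN and acts up the slope.
Perpendicular to incline: N = W cos 48° − P sin 30° = 151 − 75.5 = 75.48 N.
Along incline: P cos 30° + μN = W sin 48° → μ = (W sin 48° − P cos 30°) / N = 0.489.

μ ≈ 0.489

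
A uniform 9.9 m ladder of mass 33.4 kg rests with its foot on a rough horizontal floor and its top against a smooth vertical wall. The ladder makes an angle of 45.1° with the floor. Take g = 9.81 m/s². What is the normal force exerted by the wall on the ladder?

Torques about the foot: N_wall · 9.9 sin 45.1° = 33.4×9.81×4.95 cos 45.1° → N_wall = 163.26 N.

N_wall ≈ 163 N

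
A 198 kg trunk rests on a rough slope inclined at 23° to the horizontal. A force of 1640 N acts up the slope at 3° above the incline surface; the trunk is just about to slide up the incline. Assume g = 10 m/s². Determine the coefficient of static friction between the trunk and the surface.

μ ≈ 0.498

On the verge of sliding up the incline, friction is at its maximum μN and acts down the slope.
Perpendicular to incline: N = W cos 23° − P sin 3° = 1823 − 85.83 = 1737 N.
Along incline: P cos 3° − μN = W sin 23° → μ = −(W sin 23° − P cos 3°) / N = 0.4975.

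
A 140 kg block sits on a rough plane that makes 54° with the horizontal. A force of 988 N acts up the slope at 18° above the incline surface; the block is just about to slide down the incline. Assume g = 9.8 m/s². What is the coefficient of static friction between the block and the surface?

μ ≈ 0.340

On the verge of sliding down the incline, friction is at its maximum μN and acts up the slope.
Perpendicular to incline: N = W cos 54° − P sin 18° = 806.4 − 305.3 = 501.1 N.
Along incline: P cos 18° + μN = W sin 54° → μ = (W sin 54° − P cos 18°) / N = 0.3399.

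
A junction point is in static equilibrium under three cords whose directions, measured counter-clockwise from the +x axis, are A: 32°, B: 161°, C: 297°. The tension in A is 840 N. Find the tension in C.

T_C ≈ 940 N

Resolve: ΣF_x = 840 cos 32° + T_B cos 161° + T_C cos 297° = 0.
        ΣF_y = 840 sin 32° + T_B sin 161° + T_C sin 297° = 0.
The known terms sum to (712.4, 445.1) N, so -0.9455 T_B + 0.4540 T_C = -712.4 and 0.3256 T_B − 0.8910 T_C = -445.1.
Solving simultaneously: T_B = 1205 N, T_C = 939.7 N.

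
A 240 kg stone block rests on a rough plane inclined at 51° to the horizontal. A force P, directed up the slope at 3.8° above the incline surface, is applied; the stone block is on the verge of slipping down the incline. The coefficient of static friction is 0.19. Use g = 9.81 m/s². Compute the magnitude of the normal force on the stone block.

N ≈ 1380 N

On the verge of sliding down the incline, friction equals μN and acts up the slope.
Perpendicular: N + P sin 3.8° = W cos 51° = 1482 N.
Along incline: P cos 3.8° + μN = W sin 51° with W sin 51° = 1830 N.
Solving the pair for P and N: P = 1571 N, N = 1378 N (and f = μN = 261.7 N).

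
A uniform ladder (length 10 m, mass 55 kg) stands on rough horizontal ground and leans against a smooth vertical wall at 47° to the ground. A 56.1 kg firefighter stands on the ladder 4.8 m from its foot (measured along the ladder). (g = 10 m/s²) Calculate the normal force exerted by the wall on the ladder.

Torques about the foot: N_wall · 10 sin 47° = 55×10×5 cos 47° + 56.1×10×4.8 cos 47° → N_wall = 507.55 N.

N_wall ≈ 508 N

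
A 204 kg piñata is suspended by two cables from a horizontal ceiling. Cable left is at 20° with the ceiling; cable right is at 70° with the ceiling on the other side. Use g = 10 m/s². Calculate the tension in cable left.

T_left ≈ 698 N

Weight W = 204 × 10 = 2040 N acts straight down.
Horizontal: T_left cos 20° = T_right cos 70°  →  T_right = 2.747 T_left.
Vertical: T_left sin 20° + T_right sin 70° = 2040.
Substituting the horizontal relation into the vertical equation gives 2.924 T_left = 2040, so T_left = 697.7 N.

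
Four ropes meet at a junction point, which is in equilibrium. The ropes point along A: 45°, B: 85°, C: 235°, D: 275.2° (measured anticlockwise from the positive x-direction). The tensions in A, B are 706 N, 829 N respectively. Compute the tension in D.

T_D ≈ 452 N

Resolve: ΣF_x = 706 cos 45° + 829 cos 85° + T_C cos 235° + T_D cos 275.2° = 0.
        ΣF_y = 706 sin 45° + 829 sin 85° + T_C sin 235° + T_D sin 275.2° = 0.
The known terms sum to (571.5, 1325) N, so -0.5736 T_C + 0.0906 T_D = -571.5 and -0.8192 T_C − 0.9959 T_D = -1325.
Solving simultaneously: T_C = 1068 N, T_D = 452.2 N.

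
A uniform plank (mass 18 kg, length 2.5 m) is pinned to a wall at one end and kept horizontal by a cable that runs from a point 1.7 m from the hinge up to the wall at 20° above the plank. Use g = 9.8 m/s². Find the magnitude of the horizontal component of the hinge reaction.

Take torques about the hinge: T sin 20° · 1.7 = 18×9.8×1.25 = 220.5 N·m.
So T = 220.5 / (0.3420 × 1.7) = 379.23 N.
ΣF_x = 0: H_x = T cos 20° = 356.36 N.

H_x ≈ 356 N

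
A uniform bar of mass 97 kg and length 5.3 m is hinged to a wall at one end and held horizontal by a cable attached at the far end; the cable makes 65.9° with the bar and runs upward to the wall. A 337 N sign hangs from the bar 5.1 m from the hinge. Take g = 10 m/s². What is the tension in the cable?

Take torques about the hinge: T sin 65.9° · 5.3 = 97×10×2.65 + 337×5.1 = 4289.2 N·m.
So T = 4289.2 / (0.9128 × 5.3) = 886.56 N.

T ≈ 887 N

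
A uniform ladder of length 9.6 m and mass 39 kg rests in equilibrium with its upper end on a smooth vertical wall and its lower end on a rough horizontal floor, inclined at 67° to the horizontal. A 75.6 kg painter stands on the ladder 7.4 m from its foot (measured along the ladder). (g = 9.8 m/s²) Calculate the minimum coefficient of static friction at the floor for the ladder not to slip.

μ_min ≈ 0.288

ΣF_y = 0: N_floor = 39×9.8 + 75.6×9.8 = 1123.1 N.
Torques about the foot: N_wall · 9.6 sin 67° = 39×9.8×4.8 cos 67° + 75.6×9.8×7.4 cos 67° → N_wall = 323.53 N.
ΣF_x = 0: f_floor = N_wall = 323.53 N.
μ_min = f_floor / N_floor = 323.53 / 1123.1 = 0.2881.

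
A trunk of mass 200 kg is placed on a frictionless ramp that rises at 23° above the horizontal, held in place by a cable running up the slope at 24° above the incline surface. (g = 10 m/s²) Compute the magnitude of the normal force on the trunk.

Take axes along and perpendicular to the incline. Weight components: W sin 23° = 781.5 N down-slope, W cos 23° = 1841 N into the surface.
Along incline: T cos 24° = W sin 23° → T = 855.4 N.
Perpendicular: N = W cos 23° − T sin 24° = 1493 N.

N ≈ 1490 N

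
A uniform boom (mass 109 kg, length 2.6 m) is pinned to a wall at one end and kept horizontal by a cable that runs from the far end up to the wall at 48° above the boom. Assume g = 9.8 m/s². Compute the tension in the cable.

T ≈ 719 N

Take torques about the hinge: T sin 48° · 2.6 = 109×9.8×1.3 = 1388.7 N·m.
So T = 1388.7 / (0.7431 × 2.6) = 718.7 N.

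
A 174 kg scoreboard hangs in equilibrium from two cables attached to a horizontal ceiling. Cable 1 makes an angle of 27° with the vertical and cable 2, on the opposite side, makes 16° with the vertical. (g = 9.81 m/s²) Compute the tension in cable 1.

T_1 ≈ 690 N

Angles from the horizontal: cable 1 is 90° − 27° = 63°, cable 2 is 90° − 16° = 74°.
Weight W = 174 × 9.81 = 1707 N acts straight down.
Horizontal: T_1 cos 63° = T_2 cos 74°  →  T_2 = 1.647 T_1.
Vertical: T_1 sin 63° + T_2 sin 74° = 1707.
Substituting the horizontal relation into the vertical equation gives 2.474 T_1 = 1707, so T_1 = 689.9 N.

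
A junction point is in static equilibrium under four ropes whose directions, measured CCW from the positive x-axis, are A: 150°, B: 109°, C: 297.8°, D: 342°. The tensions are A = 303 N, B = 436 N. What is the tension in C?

T_C ≈ 590 N

Resolve: ΣF_x = 303 cos 150° + 436 cos 109° + T_C cos 297.8° + T_D cos 342° = 0.
        ΣF_y = 303 sin 150° + 436 sin 109° + T_C sin 297.8° + T_D sin 342° = 0.
The known terms sum to (-404.4, 563.7) N, so 0.4664 T_C + 0.9511 T_D = 404.4 and -0.8846 T_C − 0.3090 T_D = -563.7.
Solving simultaneously: T_C = 589.8 N, T_D = 135.9 N.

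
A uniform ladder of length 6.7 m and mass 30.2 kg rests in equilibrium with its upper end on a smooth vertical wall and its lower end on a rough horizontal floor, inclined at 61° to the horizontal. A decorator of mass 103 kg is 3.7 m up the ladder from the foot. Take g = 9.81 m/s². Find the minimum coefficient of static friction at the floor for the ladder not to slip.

ΣF_y = 0: N_floor = 30.2×9.81 + 103×9.81 = 1306.7 N.
Torques about the foot: N_wall · 6.7 sin 61° = 30.2×9.81×3.35 cos 61° + 103×9.81×3.7 cos 61° → N_wall = 391.41 N.
ΣF_x = 0: f_floor = N_wall = 391.41 N.
μ_min = f_floor / N_floor = 391.41 / 1306.7 = 0.2995.

μ_min ≈ 0.300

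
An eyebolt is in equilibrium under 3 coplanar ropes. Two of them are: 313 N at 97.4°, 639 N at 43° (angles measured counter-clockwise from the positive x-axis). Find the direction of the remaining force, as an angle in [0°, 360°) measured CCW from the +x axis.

θ ≈ 240°

Sum the known components: ΣF_x = 427 N, ΣF_y = 746.2 N.
For equilibrium the remaining force must supply (−ΣF_x, −ΣF_y) = (-427, -746.2) N.
Magnitude = √((-427)² + (-746.2)²) = 859.7 N; direction = atan2(-746.2, -427) = 240.2°.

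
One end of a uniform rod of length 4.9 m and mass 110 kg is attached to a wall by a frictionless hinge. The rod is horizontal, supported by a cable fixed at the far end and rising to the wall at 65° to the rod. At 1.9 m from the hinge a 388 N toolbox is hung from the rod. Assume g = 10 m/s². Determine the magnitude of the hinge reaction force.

|H| ≈ 853 N

Take torques about the hinge: T sin 65° · 4.9 = 110×10×2.45 + 388×1.9 = 3432.2 N·m.
So T = 3432.2 / (0.9063 × 4.9) = 772.86 N.
ΣF_x = 0: H_x = T cos 65° = 326.62 N.
ΣF_y = 0: H_y = (110×10 + 388) − T sin 65° = 1488 − 700.45 = 787.55 N.
|H| = √(H_x² + H_y²) = √((326.62)² + (787.55)²) = 852.6 N.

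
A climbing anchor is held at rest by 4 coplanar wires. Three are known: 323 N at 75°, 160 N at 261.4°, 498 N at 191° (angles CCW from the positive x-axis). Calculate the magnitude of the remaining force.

F ≈ 433 N

Sum the known components: ΣF_x = -429.2 N, ΣF_y = 58.77 N.
For equilibrium the remaining force must supply (−ΣF_x, −ΣF_y) = (429.2, -58.77) N.
Magnitude = √((429.2)² + (-58.77)²) = 433.2 N; direction = atan2(-58.77, 429.2) = 352.2°.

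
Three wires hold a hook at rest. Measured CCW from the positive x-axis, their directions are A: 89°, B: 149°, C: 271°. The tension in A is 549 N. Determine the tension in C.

Resolve: ΣF_x = 549 cos 89° + T_B cos 149° + T_C cos 271° = 0.
        ΣF_y = 549 sin 89° + T_B sin 149° + T_C sin 271° = 0.
The known terms sum to (9.581, 548.9) N, so -0.8572 T_B + 0.0175 T_C = -9.581 and 0.5150 T_B − 0.9998 T_C = -548.9.
Solving simultaneously: T_B = 22.59 N, T_C = 560.6 N.

T_C ≈ 561 N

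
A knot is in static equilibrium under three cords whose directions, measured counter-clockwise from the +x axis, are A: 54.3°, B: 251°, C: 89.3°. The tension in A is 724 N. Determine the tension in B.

T_B ≈ 1320 N

Resolve: ΣF_x = 724 cos 54.3° + T_B cos 251° + T_C cos 89.3° = 0.
        ΣF_y = 724 sin 54.3° + T_B sin 251° + T_C sin 89.3° = 0.
The known terms sum to (422.5, 587.9) N, so -0.3256 T_B + 0.0122 T_C = -422.5 and -0.9455 T_B + 0.9999 T_C = -587.9.
Solving simultaneously: T_B = 1323 N, T_C = 662.6 N.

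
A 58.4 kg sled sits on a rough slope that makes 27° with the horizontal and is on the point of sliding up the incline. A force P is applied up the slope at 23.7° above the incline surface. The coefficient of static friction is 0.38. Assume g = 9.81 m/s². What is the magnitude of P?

P ≈ 425 N

On the verge of sliding up the incline, friction equals μN and acts down the slope.
Perpendicular: N + P sin 23.7° = W cos 27° = 510.5 N.
Along incline: P cos 23.7° = W sin 27° + μN  with W sin 27° = 260.1 N.
Solving the pair for P and N: P = 425 N, N = 339.6 N (and f = μN = 129.1 N).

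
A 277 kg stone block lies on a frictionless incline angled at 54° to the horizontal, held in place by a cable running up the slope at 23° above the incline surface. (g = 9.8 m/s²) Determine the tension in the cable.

Take axes along and perpendicular to the incline. Weight components: W sin 54° = 2196 N down-slope, W cos 54° = 1596 N into the surface.
Along incline: T cos 23° = W sin 54° → T = 2386 N.
Perpendicular: N = W cos 54° − T sin 23° = 663.4 N.

T ≈ 2390 N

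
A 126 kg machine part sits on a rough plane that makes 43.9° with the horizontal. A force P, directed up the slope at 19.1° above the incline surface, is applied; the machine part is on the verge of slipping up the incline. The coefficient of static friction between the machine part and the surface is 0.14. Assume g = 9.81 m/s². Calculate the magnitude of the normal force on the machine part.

On the verge of sliding up the incline, friction equals μN and acts down the slope.
Perpendicular: N + P sin 19.1° = W cos 43.9° = 890.6 N.
Along incline: P cos 19.1° = W sin 43.9° + μN  with W sin 43.9° = 857.1 N.
Solving the pair for P and N: P = 990.9 N, N = 566.4 N (and f = μN = 79.3 N).

N ≈ 566 N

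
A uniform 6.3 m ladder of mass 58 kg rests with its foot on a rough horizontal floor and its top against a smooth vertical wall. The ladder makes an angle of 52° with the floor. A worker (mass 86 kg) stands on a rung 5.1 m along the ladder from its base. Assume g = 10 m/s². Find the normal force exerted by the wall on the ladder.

N_wall ≈ 770 N

Torques about the foot: N_wall · 6.3 sin 52° = 58×10×3.15 cos 52° + 86×10×5.1 cos 52° → N_wall = 770.5 N.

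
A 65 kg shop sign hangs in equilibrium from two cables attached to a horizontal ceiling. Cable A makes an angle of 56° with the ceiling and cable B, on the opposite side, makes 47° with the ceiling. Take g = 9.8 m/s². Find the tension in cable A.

Weight W = 65 × 9.8 = 637 N acts straight down.
Horizontal: T_A cos 56° = T_B cos 47°  →  T_B = 0.8199 T_A.
Vertical: T_A sin 56° + T_B sin 47° = 637.
Substituting the horizontal relation into the vertical equation gives 1.429 T_A = 637, so T_A = 445.9 N.

T_A ≈ 446 N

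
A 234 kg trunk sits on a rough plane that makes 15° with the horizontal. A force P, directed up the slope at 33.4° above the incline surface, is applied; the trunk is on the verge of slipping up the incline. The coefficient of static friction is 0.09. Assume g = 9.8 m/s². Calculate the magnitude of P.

P ≈ 897 N

On the verge of sliding up the incline, friction equals μN and acts down the slope.
Perpendicular: N + P sin 33.4° = W cos 15° = 2215 N.
Along incline: P cos 33.4° = W sin 15° + μN  with W sin 15° = 593.5 N.
Solving the pair for P and N: P = 896.5 N, N = 1722 N (and f = μN = 154.9 N).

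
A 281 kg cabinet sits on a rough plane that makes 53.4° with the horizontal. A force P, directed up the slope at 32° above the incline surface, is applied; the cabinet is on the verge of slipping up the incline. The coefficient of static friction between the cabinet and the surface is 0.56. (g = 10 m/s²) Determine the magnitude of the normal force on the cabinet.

N ≈ 197 N

On the verge of sliding up the incline, friction equals μN and acts down the slope.
Perpendicular: N + P sin 32° = W cos 53.4° = 1675 N.
Along incline: P cos 32° = W sin 53.4° + μN  with W sin 53.4° = 2256 N.
Solving the pair for P and N: P = 2790 N, N = 196.9 N (and f = μN = 110.2 N).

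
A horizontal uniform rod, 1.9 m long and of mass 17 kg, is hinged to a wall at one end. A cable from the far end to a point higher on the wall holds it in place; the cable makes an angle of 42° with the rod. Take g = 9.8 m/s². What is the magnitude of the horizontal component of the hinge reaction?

Take torques about the hinge: T sin 42° · 1.9 = 17×9.8×0.95 = 158.27 N·m.
So T = 158.27 / (0.6691 × 1.9) = 124.49 N.
ΣF_x = 0: H_x = T cos 42° = 92.514 N.

H_x ≈ 92.5 N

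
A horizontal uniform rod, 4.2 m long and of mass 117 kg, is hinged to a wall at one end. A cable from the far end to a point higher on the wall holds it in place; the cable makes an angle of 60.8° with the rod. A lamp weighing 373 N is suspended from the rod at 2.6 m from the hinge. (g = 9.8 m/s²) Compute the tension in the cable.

Take torques about the hinge: T sin 60.8° · 4.2 = 117×9.8×2.1 + 373×2.6 = 3377.7 N·m.
So T = 3377.7 / (0.8729 × 4.2) = 921.28 N.

T ≈ 921 N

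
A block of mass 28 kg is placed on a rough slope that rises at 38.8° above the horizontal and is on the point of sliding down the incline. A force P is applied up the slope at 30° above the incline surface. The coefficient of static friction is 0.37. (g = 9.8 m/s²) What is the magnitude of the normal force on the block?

On the verge of sliding down the incline, friction equals μN and acts up the slope.
Perpendicular: N + P sin 30° = W cos 38.8° = 213.9 N.
Along incline: P cos 30° + μN = W sin 38.8° with W sin 38.8° = 171.9 N.
Solving the pair for P and N: P = 136.3 N, N = 145.7 N (and f = μN = 53.91 N).

N ≈ 146 N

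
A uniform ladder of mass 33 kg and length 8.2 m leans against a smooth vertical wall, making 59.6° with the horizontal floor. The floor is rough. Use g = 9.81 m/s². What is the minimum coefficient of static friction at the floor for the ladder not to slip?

μ_min ≈ 0.293

ΣF_y = 0: N_floor = 33×9.81 = 323.73 N.
Torques about the foot: N_wall · 8.2 sin 59.6° = 33×9.81×4.1 cos 59.6° → N_wall = 94.966 N.
ΣF_x = 0: f_floor = N_wall = 94.966 N.
μ_min = f_floor / N_floor = 94.966 / 323.73 = 0.2933.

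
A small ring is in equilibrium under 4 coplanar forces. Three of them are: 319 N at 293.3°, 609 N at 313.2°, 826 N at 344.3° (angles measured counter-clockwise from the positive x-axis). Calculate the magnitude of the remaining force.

F ≈ 1650 N

Sum the known components: ΣF_x = 1338 N, ΣF_y = -960.4 N.
For equilibrium the remaining force must supply (−ΣF_x, −ΣF_y) = (-1338, 960.4) N.
Magnitude = √((-1338)² + (960.4)²) = 1647 N; direction = atan2(960.4, -1338) = 144.3°.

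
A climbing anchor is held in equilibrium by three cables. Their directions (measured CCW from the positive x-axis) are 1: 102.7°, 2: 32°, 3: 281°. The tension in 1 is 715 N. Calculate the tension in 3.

Resolve: ΣF_x = 715 cos 102.7° + T_2 cos 32° + T_3 cos 281° = 0.
        ΣF_y = 715 sin 102.7° + T_2 sin 32° + T_3 sin 281° = 0.
The known terms sum to (-157.2, 697.5) N, so 0.8480 T_2 + 0.1908 T_3 = 157.2 and 0.5299 T_2 − 0.9816 T_3 = -697.5.
Solving simultaneously: T_2 = 22.72 N, T_3 = 722.8 N.

T_3 ≈ 723 N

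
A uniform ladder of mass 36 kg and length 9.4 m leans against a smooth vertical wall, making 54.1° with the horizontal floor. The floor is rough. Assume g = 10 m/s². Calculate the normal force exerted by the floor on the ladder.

ΣF_y = 0: N_floor = 36×10 = 360 N.

N_floor ≈ 360 N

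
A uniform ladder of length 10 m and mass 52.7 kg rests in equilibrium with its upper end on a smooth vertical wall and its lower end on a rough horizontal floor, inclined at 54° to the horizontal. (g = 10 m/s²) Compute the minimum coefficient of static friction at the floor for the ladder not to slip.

μ_min ≈ 0.363

ΣF_y = 0: N_floor = 52.7×10 = 527 N.
Torques about the foot: N_wall · 10 sin 54° = 52.7×10×5 cos 54° → N_wall = 191.44 N.
ΣF_x = 0: f_floor = N_wall = 191.44 N.
μ_min = f_floor / N_floor = 191.44 / 527 = 0.3633.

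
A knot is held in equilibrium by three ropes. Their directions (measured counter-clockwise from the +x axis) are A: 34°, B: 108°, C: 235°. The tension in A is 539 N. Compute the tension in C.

Resolve: ΣF_x = 539 cos 34° + T_B cos 108° + T_C cos 235° = 0.
        ΣF_y = 539 sin 34° + T_B sin 108° + T_C sin 235° = 0.
The known terms sum to (446.9, 301.4) N, so -0.3090 T_B − 0.5736 T_C = -446.9 and 0.9511 T_B − 0.8192 T_C = -301.4.
Solving simultaneously: T_B = 241.9 N, T_C = 648.8 N.

T_C ≈ 649 N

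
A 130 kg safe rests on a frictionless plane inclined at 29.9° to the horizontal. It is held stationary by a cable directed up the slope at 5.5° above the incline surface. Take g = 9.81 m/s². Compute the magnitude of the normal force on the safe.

N ≈ 1040 N

Take axes along and perpendicular to the incline. Weight components: W sin 29.9° = 635.7 N down-slope, W cos 29.9° = 1106 N into the surface.
Along incline: T cos 5.5° = W sin 29.9° → T = 638.7 N.
Perpendicular: N = W cos 29.9° − T sin 5.5° = 1044 N.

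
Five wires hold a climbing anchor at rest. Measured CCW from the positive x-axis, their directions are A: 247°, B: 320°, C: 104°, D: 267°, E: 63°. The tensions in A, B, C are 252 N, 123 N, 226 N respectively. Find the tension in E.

Resolve: ΣF_x = 252 cos 247° + 123 cos 320° + 226 cos 104° + T_D cos 267° + T_E cos 63° = 0.
        ΣF_y = 252 sin 247° + 123 sin 320° + 226 sin 104° + T_D sin 267° + T_E sin 63° = 0.
The known terms sum to (-58.92, -91.74) N, so -0.0523 T_D + 0.4540 T_E = 58.92 and -0.9986 T_D + 0.8910 T_E = 91.74.
Solving simultaneously: T_D = 26.66 N, T_E = 132.8 N.

T_E ≈ 133 N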